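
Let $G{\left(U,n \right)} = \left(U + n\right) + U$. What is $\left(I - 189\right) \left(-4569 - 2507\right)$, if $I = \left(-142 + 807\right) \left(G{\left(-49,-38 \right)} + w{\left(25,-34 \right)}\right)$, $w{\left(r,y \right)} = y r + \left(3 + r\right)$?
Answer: $4509244684$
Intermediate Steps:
$w{\left(r,y \right)} = 3 + r + r y$ ($w{\left(r,y \right)} = r y + \left(3 + r\right) = 3 + r + r y$)
$G{\left(U,n \right)} = n + 2 U$
$I = -637070$ ($I = \left(-142 + 807\right) \left(\left(-38 + 2 \left(-49\right)\right) + \left(3 + 25 + 25 \left(-34\right)\right)\right) = 665 \left(\left(-38 - 98\right) + \left(3 + 25 - 850\right)\right) = 665 \left(-136 - 822\right) = 665 \left(-958\right) = -637070$)
$\left(I - 189\right) \left(-4569 - 2507\right) = \left(-637070 - 189\right) \left(-4569 - 2507\right) = \left(-637259\right) \left(-7076\right) = 4509244684$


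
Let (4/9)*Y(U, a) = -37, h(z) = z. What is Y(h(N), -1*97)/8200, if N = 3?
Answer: -333/32800 ≈ -0.010152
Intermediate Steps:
Y(U, a) = -333/4 (Y(U, a) = (9/4)*(-37) = -333/4)
Y(h(N), -1*97)/8200 = -333/4/8200 = -333/4*1/8200 = -333/32800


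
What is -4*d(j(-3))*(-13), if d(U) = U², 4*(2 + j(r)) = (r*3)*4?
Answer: 6292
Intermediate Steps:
j(r) = -2 + 3*r (j(r) = -2 + ((r*3)*4)/4 = -2 + ((3*r)*4)/4 = -2 + (12*r)/4 = -2 + 3*r)
-4*d(j(-3))*(-13) = -4*(-2 + 3*(-3))²*(-13) = -4*(-2 - 9)²*(-13) = -4*(-11)²*(-13) = -4*121*(-13) = -484*(-13) = 6292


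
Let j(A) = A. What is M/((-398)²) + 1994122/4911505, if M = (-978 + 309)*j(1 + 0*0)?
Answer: 312591104443/778002038020 ≈ 0.40179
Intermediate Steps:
M = -669 (M = (-978 + 309)*(1 + 0*0) = -669*(1 + 0) = -669*1 = -669)
M/((-398)²) + 1994122/4911505 = -669/((-398)²) + 1994122/4911505 = -669/158404 + 1994122*(1/4911505) = -669*1/158404 + 1994122/4911505 = -669/158404 + 1994122/4911505 = 312591104443/778002038020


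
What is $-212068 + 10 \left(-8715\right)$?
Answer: $-299218$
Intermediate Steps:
$-212068 + 10 \left(-8715\right) = -212068 - 87150 = -299218$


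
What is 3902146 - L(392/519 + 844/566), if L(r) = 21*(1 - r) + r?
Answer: 573139012705/146877 ≈ 3.9022e+6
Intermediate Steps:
L(r) = 21 - 20*r (L(r) = (21 - 21*r) + r = 21 - 20*r)
3902146 - L(392/519 + 844/566) = 3902146 - (21 - 20*(392/519 + 844/566)) = 3902146 - (21 - 20*(392*(1/519) + 844*(1/566))) = 3902146 - (21 - 20*(392/519 + 422/283)) = 3902146 - (21 - 20*329954/146877) = 3902146 - (21 - 6599080/146877) = 3902146 - 1*(-3514663/146877) = 3902146 + 3514663/146877 = 573139012705/146877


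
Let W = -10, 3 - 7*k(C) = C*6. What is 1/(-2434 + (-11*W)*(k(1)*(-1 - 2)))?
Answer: -7/16048 ≈ -0.00043619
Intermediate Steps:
k(C) = 3/7 - 6*C/7 (k(C) = 3/7 - C*6/7 = 3/7 - 6*C/7)
1/(-2434 + (-11*W)*(k(1)*(-1 - 2))) = 1/(-2434 + (-11*(-10))*((3/7 - 6/7*1)*(-1 - 2))) = 1/(-2434 + 110*((3/7 - 6/7)*(-3))) = 1/(-2434 + 110*(-3/7*(-3))) = 1/(-2434 + 110*(9/7)) = 1/(-2434 + 990/7) = 1/(-16048/7) = -7/16048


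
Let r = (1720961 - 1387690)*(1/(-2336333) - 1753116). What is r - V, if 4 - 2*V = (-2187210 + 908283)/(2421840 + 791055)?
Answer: -2923803589578099488416147/5004261742690 ≈ -5.8426e+11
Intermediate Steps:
r = -1365032279097400459/2336333 (r = 333271*(-1/2336333 - 1753116) = 333271*(-4095862763629/2336333) = -1365032279097400459/2336333 ≈ -5.8426e+11)
V = 4710169/2141930 (V = 2 - (-2187210 + 908283)/(2*(2421840 + 791055)) = 2 - (-1278927)/(2*3212895) = 2 - ½*(-426309/1070965) = 2 + 426309/2141930 = 4710169/2141930 ≈ 2.1990)
r - V = -1365032279097400459/2336333 - 1*4710169/2141930 = -1365032279097400459/2336333 - 4710169/2141930 = -2923803589578099488416147/5004261742690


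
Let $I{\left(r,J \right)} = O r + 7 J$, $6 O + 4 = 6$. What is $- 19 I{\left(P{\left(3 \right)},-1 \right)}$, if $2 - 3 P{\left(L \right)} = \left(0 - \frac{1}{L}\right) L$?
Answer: $\frac{380}{3} \approx 126.67$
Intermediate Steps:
$O = \frac{1}{3}$ ($O = - \frac{2}{3} + \frac{1}{6} \cdot 6 = - \frac{2}{3} + 1 = \frac{1}{3} \approx 0.33333$)
$P{\left(L \right)} = 1$ ($P{\left(L \right)} = \frac{2}{3} - \frac{\left(0 - \frac{1}{L}\right) L}{3} = \frac{2}{3} - \frac{- \frac{1}{L} L}{3} = \frac{2}{3} - - \frac{1}{3} = \frac{2}{3} + \frac{1}{3} = 1$)
$I{\left(r,J \right)} = 7 J + \frac{r}{3}$ ($I{\left(r,J \right)} = \frac{r}{3} + 7 J = 7 J + \frac{r}{3}$)
$- 19 I{\left(P{\left(3 \right)},-1 \right)} = - 19 \left(7 \left(-1\right) + \frac{1}{3} \cdot 1\right) = - 19 \left(-7 + \frac{1}{3}\right) = \left(-19\right) \left(- \frac{20}{3}\right) = \frac{380}{3}$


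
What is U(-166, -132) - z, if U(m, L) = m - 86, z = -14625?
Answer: 14373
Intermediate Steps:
U(m, L) = -86 + m
U(-166, -132) - z = (-86 - 166) - 1*(-14625) = -252 + 14625 = 14373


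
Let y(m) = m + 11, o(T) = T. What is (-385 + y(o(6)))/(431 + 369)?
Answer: -23/50 ≈ -0.46000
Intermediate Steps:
y(m) = 11 + m
(-385 + y(o(6)))/(431 + 369) = (-385 + (11 + 6))/(431 + 369) = (-385 + 17)/800 = -368*1/800 = -23/50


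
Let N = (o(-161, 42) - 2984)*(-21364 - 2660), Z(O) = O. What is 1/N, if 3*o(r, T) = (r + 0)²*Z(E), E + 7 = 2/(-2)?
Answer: 1/1732290560 ≈ 5.7727e-10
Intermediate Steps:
E = -8 (E = -7 + 2/(-2) = -7 + 2*(-½) = -7 - 1 = -8)
o(r, T) = -8*r²/3 (o(r, T) = ((r + 0)²*(-8))/3 = (r²*(-8))/3 = (-8*r²)/3 = -8*r²/3)
N = 1732290560 (N = (-8/3*(-161)² - 2984)*(-21364 - 2660) = (-8/3*25921 - 2984)*(-24024) = (-207368/3 - 2984)*(-24024) = -216320/3*(-24024) = 1732290560)
1/N = 1/1732290560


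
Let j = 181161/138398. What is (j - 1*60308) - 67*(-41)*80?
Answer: 22068019057/138398 ≈ 1.5945e+5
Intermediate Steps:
j = 181161/138398 (j = 181161*(1/138398) = 181161/138398 ≈ 1.3090)
(j - 1*60308) - 67*(-41)*80 = (181161/138398 - 1*60308) - 67*(-41)*80 = (181161/138398 - 60308) + 2747*80 = -8346325423/138398 + 219760 = 22068019057/138398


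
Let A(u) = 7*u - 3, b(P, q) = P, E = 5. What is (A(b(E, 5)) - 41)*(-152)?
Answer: 1368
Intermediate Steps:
A(u) = -3 + 7*u
(A(b(E, 5)) - 41)*(-152) = ((-3 + 7*5) - 41)*(-152) = ((-3 + 35) - 41)*(-152) = (32 - 41)*(-152) = -9*(-152) = 1368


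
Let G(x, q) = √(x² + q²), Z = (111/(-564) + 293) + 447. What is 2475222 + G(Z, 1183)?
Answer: 2475222 + 7*√1404237145/188 ≈ 2.4766e+6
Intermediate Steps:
Z = 139083/188 (Z = (111*(-1/564) + 293) + 447 = (-37/188 + 293) + 447 = 55047/188 + 447 = 139083/188 ≈ 739.80)
G(x, q) = √(q² + x²)
2475222 + G(Z, 1183) = 2475222 + √(1183² + (139083/188)²) = 2475222 + √(1399489 + 19344080889/35344) = 2475222 + √(68807620105/35344) = 2475222 + 7*√1404237145/188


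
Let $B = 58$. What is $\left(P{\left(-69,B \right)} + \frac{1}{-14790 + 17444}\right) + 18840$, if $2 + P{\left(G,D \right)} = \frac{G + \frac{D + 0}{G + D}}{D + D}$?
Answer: $\frac{31896397655}{1693252} \approx 18837.0$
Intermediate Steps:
$P{\left(G,D \right)} = -2 + \frac{G + \frac{D}{D + G}}{2 D}$ ($P{\left(G,D \right)} = -2 + \frac{G + \frac{D + 0}{G + D}}{D + D} = -2 + \frac{G + \frac{D}{D + G}}{2 D}$)
$\left(P{\left(-69,B \right)} + \frac{1}{-14790 + 17444}\right) + 18840 = \left(\frac{58 + \left(-69\right)^{2} - 4 \cdot 58^{2} - 174 \left(-69\right)}{2 \cdot 58 \left(58 - 69\right)} + \frac{1}{-14790 + 17444}\right) + 18840 = \left(\frac{1}{2} \cdot \frac{1}{58} \frac{1}{-11} \left(58 + 4761 - 13456 + 12006\right) + \frac{1}{2654}\right) + 18840 = \left(\frac{1}{2} \cdot \frac{1}{58} \left(- \frac{1}{11}\right) \left(58 + 4761 - 13456 + 12006\right) + \frac{1}{2654}\right) + 18840 = \left(\frac{1}{2} \cdot \frac{1}{58} \left(- \frac{1}{11}\right) 3369 + \frac{1}{2654}\right) + 18840 = \left(- \frac{3369}{1276} + \frac{1}{2654}\right) + 18840 = - \frac{4470025}{1693252} + 18840 = \frac{31896397655}{1693252}$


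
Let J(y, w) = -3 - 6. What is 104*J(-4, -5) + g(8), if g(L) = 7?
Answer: -929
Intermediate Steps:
J(y, w) = -9
104*J(-4, -5) + g(8) = 104*(-9) + 7 = -936 + 7 = -929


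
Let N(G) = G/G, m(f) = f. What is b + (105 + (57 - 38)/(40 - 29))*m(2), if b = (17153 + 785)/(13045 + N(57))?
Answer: 1401333/6523 ≈ 214.83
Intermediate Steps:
N(G) = 1
b = 8969/6523 (b = (17153 + 785)/(13045 + 1) = 17938/13046 = 17938*(1/13046) = 8969/6523 ≈ 1.3750)
b + (105 + (57 - 38)/(40 - 29))*m(2) = 8969/6523 + (105 + (57 - 38)/(40 - 29))*2 = 8969/6523 + (105 + 19/11)*2 = 8969/6523 + (1174/11)*2 = 8969/6523 + 2348/11 = 1401333/6523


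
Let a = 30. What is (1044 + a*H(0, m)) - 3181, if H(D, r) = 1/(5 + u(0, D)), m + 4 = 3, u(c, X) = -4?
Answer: -2107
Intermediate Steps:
m = -1 (m = -4 + 3 = -1)
H(D, r) = 1 (H(D, r) = 1/(5 - 4) = 1/1 = 1)
(1044 + a*H(0, m)) - 3181 = (1044 + 30*1) - 3181 = (1044 + 30) - 3181 = 1074 - 3181 = -2107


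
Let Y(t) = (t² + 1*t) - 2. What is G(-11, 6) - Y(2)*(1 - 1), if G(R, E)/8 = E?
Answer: 48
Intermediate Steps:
Y(t) = -2 + t + t² (Y(t) = (t² + t) - 2 = (t + t²) - 2 = -2 + t + t²)
G(R, E) = 8*E
G(-11, 6) - Y(2)*(1 - 1) = 8*6 - (-2 + 2 + 2²)*(1 - 1) = 48 - (-2 + 2 + 4)*0 = 48 - 4*0 = 48 - 1*0 = 48 + 0 = 48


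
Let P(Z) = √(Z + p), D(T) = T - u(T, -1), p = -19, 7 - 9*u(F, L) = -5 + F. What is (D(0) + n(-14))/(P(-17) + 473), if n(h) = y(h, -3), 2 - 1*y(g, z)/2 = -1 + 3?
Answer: -1892/671295 + 8*I/223765 ≈ -0.0028184 + 3.5752e-5*I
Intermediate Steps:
y(g, z) = 0 (y(g, z) = 4 - 2*(-1 + 3) = 4 - 2*2 = 4 - 4 = 0)
u(F, L) = 4/3 - F/9 (u(F, L) = 7/9 - (-5 + F)/9 = 7/9 + (5/9 - F/9) = 4/3 - F/9)
n(h) = 0
D(T) = -4/3 + 10*T/9 (D(T) = T - (4/3 - T/9) = T + (-4/3 + T/9) = -4/3 + 10*T/9)
P(Z) = √(-19 + Z) (P(Z) = √(Z - 19) = √(-19 + Z))
(D(0) + n(-14))/(P(-17) + 473) = ((-4/3 + (10/9)*0) + 0)/(√(-19 - 17) + 473) = ((-4/3 + 0) + 0)/(√(-36) + 473) = (-4/3 + 0)/(6*I + 473) = -4*(473 - 6*I)/223765/3 = -4*(473 - 6*I)/671295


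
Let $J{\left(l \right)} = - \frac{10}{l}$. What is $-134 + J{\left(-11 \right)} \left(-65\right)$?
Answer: $- \frac{2124}{11} \approx -193.09$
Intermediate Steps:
$-134 + J{\left(-11 \right)} \left(-65\right) = -134 + - \frac{10}{-11} \left(-65\right) = -134 + \left(-10\right) \left(- \frac{1}{11}\right) \left(-65\right) = -134 + \frac{10}{11} \left(-65\right) = -134 - \frac{650}{11} = - \frac{2124}{11}$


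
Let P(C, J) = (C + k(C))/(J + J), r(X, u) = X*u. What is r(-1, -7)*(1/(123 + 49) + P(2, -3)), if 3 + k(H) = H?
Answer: -581/516 ≈ -1.1260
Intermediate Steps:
k(H) = -3 + H
P(C, J) = (-3 + 2*C)/(2*J) (P(C, J) = (C + (-3 + C))/(J + J) = (-3 + 2*C)/((2*J)) = (-3 + 2*C)*(1/(2*J)) = (-3 + 2*C)/(2*J))
r(-1, -7)*(1/(123 + 49) + P(2, -3)) = (-1*(-7))*(1/(123 + 49) + (-3/2 + 2)/(-3)) = 7*(1/172 - ⅓*½) = 7*(1/172 - ⅙) = 7*(-83/516) = -581/516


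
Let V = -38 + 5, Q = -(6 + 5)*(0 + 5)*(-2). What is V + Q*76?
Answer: 8327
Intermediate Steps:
Q = 110 (Q = -11*5*(-2) = -1*55*(-2) = -55*(-2) = 110)
V = -33
V + Q*76 = -33 + 110*76 = -33 + 8360 = 8327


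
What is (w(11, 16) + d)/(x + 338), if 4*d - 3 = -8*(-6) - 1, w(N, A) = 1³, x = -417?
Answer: -27/158 ≈ -0.17089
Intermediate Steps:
w(N, A) = 1
d = 25/2 (d = ¾ + (-8*(-6) - 1)/4 = ¾ + (48 - 1)/4 = ¾ + (¼)*47 = ¾ + 47/4 = 25/2 ≈ 12.500)
(w(11, 16) + d)/(x + 338) = (1 + 25/2)/(-417 + 338) = (27/2)/(-79) = (27/2)*(-1/79) = -27/158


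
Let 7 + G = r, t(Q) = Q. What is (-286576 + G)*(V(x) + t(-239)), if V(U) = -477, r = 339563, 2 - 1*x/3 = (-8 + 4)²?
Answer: -37933680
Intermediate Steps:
x = -42 (x = 6 - 3*(-8 + 4)² = 6 - 3*(-4)² = 6 - 3*16 = 6 - 48 = -42)
G = 339556 (G = -7 + 339563 = 339556)
(-286576 + G)*(V(x) + t(-239)) = (-286576 + 339556)*(-477 - 239) = 52980*(-716) = -37933680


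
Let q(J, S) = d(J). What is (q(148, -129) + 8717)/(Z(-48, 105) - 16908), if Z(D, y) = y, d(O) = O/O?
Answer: -2906/5601 ≈ -0.51884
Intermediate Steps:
d(O) = 1
q(J, S) = 1
(q(148, -129) + 8717)/(Z(-48, 105) - 16908) = (1 + 8717)/(105 - 16908) = 8718/(-16803) = 8718*(-1/16803) = -2906/5601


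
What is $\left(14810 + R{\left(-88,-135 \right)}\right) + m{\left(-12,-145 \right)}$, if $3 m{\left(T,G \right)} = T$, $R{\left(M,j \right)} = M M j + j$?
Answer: $-1030769$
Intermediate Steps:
$R{\left(M,j \right)} = j + j M^{2}$ ($R{\left(M,j \right)} = M^{2} j + j = j M^{2} + j = j + j M^{2}$)
$m{\left(T,G \right)} = \frac{T}{3}$
$\left(14810 + R{\left(-88,-135 \right)}\right) + m{\left(-12,-145 \right)} = \left(14810 - 135 \left(1 + \left(-88\right)^{2}\right)\right) + \frac{1}{3} \left(-12\right) = \left(14810 - 135 \left(1 + 7744\right)\right) - 4 = \left(14810 - 1045575\right) - 4 = -1030765 - 4 = -1030769$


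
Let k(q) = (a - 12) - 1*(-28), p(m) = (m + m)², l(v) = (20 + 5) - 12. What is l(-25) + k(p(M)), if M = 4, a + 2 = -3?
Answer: 24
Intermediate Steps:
a = -5 (a = -2 - 3 = -5)
l(v) = 13 (l(v) = 25 - 12 = 13)
p(m) = 4*m² (p(m) = (2*m)² = 4*m²)
k(q) = 11 (k(q) = (-5 - 12) - 1*(-28) = -17 + 28 = 11)
l(-25) + k(p(M)) = 13 + 11 = 24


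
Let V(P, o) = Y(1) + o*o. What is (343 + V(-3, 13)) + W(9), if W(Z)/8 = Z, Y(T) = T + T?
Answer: 586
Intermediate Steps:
Y(T) = 2*T
V(P, o) = 2 + o² (V(P, o) = 2*1 + o*o = 2 + o²)
W(Z) = 8*Z
(343 + V(-3, 13)) + W(9) = (343 + (2 + 13²)) + 8*9 = (343 + (2 + 169)) + 72 = (343 + 171) + 72 = 514 + 72 = 586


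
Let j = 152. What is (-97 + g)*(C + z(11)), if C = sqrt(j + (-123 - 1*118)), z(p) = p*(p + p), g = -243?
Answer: -82280 - 340*I*sqrt(89) ≈ -82280.0 - 3207.6*I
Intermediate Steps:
z(p) = 2*p**2 (z(p) = p*(2*p) = 2*p**2)
C = I*sqrt(89) (C = sqrt(152 + (-123 - 1*118)) = sqrt(152 + (-123 - 118)) = sqrt(152 - 241) = sqrt(-89) = I*sqrt(89) ≈ 9.434*I)
(-97 + g)*(C + z(11)) = (-97 - 243)*(I*sqrt(89) + 2*11**2) = -340*(I*sqrt(89) + 2*121) = -340*(I*sqrt(89) + 242) = -340*(242 + I*sqrt(89)) = -82280 - 340*I*sqrt(89)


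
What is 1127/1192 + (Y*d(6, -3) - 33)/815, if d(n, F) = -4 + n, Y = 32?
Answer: 955457/971480 ≈ 0.98351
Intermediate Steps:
1127/1192 + (Y*d(6, -3) - 33)/815 = 1127/1192 + (32*(-4 + 6) - 33)/815 = 1127*(1/1192) + (32*2 - 33)*(1/815) = 1127/1192 + (64 - 33)*(1/815) = 1127/1192 + 31*(1/815) = 1127/1192 + 31/815 = 955457/971480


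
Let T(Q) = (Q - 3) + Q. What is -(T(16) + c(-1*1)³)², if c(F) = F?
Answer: -784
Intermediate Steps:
T(Q) = -3 + 2*Q (T(Q) = (-3 + Q) + Q = -3 + 2*Q)
-(T(16) + c(-1*1)³)² = -((-3 + 2*16) + (-1*1)³)² = -((-3 + 32) + (-1)³)² = -(29 - 1)² = -1*28² = -1*784 = -784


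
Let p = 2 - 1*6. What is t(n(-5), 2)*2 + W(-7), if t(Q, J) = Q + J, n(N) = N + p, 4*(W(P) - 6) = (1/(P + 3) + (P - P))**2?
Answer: -511/64 ≈ -7.9844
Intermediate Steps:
p = -4 (p = 2 - 6 = -4)
W(P) = 6 + 1/(4*(3 + P)**2) (W(P) = 6 + (1/(P + 3) + (P - P))**2/4 = 6 + (1/(3 + P) + 0)**2/4 = 6 + (1/(3 + P))**2/4 = 6 + 1/(4*(3 + P)**2))
n(N) = -4 + N (n(N) = N - 4 = -4 + N)
t(Q, J) = J + Q
t(n(-5), 2)*2 + W(-7) = (2 + (-4 - 5))*2 + (6 + 1/(4*(3 - 7)**2)) = (2 - 9)*2 + (6 + (1/4)/(-4)**2) = -7*2 + (6 + (1/4)*(1/16)) = -14 + (6 + 1/64) = -14 + 385/64 = -511/64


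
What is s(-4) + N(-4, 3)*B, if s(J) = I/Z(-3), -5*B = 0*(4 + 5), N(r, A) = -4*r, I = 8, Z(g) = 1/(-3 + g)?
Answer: -48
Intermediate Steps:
B = 0 (B = -0*(4 + 5) = -0*9 = -⅕*0 = 0)
s(J) = -48 (s(J) = 8/(1/(-3 - 3)) = 8/(1/(-6)) = 8/(-⅙) = 8*(-6) = -48)
s(-4) + N(-4, 3)*B = -48 - 4*(-4)*0 = -48 + 16*0 = -48 + 0 = -48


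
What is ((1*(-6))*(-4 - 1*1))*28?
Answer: 840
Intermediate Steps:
((1*(-6))*(-4 - 1*1))*28 = -6*(-4 - 1)*28 = -6*(-5)*28 = 30*28 = 840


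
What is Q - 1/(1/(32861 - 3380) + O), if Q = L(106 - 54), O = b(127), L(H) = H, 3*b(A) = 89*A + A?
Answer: 5840746291/112322611 ≈ 52.000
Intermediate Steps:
b(A) = 30*A (b(A) = (89*A + A)/3 = (90*A)/3 = 30*A)
O = 3810 (O = 30*127 = 3810)
Q = 52 (Q = 106 - 54 = 52)
Q - 1/(1/(32861 - 3380) + O) = 52 - 1/(1/(32861 - 3380) + 3810) = 52 - 1/(1/29481 + 3810) = 52 - 1/112322611/29481 = 52 - 1*29481/112322611 = 52 - 29481/112322611 = 5840746291/112322611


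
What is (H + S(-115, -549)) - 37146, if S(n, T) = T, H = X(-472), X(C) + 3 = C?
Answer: -38170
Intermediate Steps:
X(C) = -3 + C
H = -475 (H = -3 - 472 = -475)
(H + S(-115, -549)) - 37146 = (-475 - 549) - 37146 = -1024 - 37146 = -38170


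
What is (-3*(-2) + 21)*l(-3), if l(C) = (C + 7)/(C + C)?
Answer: -18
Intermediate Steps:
l(C) = (7 + C)/(2*C) (l(C) = (7 + C)/((2*C)) = (7 + C)*(1/(2*C)) = (7 + C)/(2*C))
(-3*(-2) + 21)*l(-3) = (-3*(-2) + 21)*((½)*(7 - 3)/(-3)) = (6 + 21)*((½)*(-⅓)*4) = 27*(-⅔) = -18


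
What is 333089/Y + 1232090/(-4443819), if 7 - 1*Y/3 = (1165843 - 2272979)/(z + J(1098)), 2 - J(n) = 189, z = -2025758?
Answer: 999576528193064555/58100618195301 ≈ 17204.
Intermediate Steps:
J(n) = -187 (J(n) = 2 - 1*189 = 2 - 189 = -187)
Y = 13074479/675315 (Y = 21 - 3*(1165843 - 2272979)/(-2025758 - 187) = 21 - (-3321408)/(-2025945) = 21 - (-3321408)*(-1)/2025945 = 21 - 3*1107136/2025945 = 21 - 1107136/675315 = 13074479/675315 ≈ 19.361)
333089/Y + 1232090/(-4443819) = 333089/(13074479/675315) + 1232090/(-4443819) = 333089*(675315/13074479) + 1232090*(-1/4443819) = 224939998035/13074479 - 1232090/4443819 = 999576528193064555/58100618195301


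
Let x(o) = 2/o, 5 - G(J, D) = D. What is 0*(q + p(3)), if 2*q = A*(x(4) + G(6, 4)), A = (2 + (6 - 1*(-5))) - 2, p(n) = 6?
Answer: 0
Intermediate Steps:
G(J, D) = 5 - D
A = 11 (A = (2 + (6 + 5)) - 2 = (2 + 11) - 2 = 13 - 2 = 11)
q = 33/4 (q = (11*(2/4 + (5 - 1*4)))/2 = (11*(2*(1/4) + (5 - 4)))/2 = (11*(1/2 + 1))/2 = (11*(3/2))/2 = (1/2)*(33/2) = 33/4 ≈ 8.2500)
0*(q + p(3)) = 0*(33/4 + 6) = 0*(57/4) = 0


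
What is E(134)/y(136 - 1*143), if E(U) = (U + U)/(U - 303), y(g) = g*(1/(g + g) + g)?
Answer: -536/16731 ≈ -0.032036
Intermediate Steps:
y(g) = g*(g + 1/(2*g)) (y(g) = g*(1/(2*g) + g) = g*(g + 1/(2*g)))
E(U) = 2*U/(-303 + U) (E(U) = (2*U)/(-303 + U) = 2*U/(-303 + U))
E(134)/y(136 - 1*143) = (2*134/(-303 + 134))/(1/2 + (136 - 1*143)**2) = (2*134/(-169))/(1/2 + (136 - 143)**2) = (2*134*(-1/169))/(1/2 + (-7)**2) = -268/(169*(1/2 + 49)) = -268/(169*99/2) = -268/169*2/99 = -536/16731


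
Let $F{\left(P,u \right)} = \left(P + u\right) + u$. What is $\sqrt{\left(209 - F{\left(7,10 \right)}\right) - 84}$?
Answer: $7 \sqrt{2} \approx 9.8995$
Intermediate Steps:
$F{\left(P,u \right)} = P + 2 u$
$\sqrt{\left(209 - F{\left(7,10 \right)}\right) - 84} = \sqrt{\left(209 - \left(7 + 2 \cdot 10\right)\right) - 84} = \sqrt{\left(209 - \left(7 + 20\right)\right) - 84} = \sqrt{\left(209 - 27\right) - 84} = \sqrt{182 - 84} = \sqrt{98} = 7 \sqrt{2}$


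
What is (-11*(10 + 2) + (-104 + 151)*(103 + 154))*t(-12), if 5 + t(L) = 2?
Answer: -35841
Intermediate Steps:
t(L) = -3 (t(L) = -5 + 2 = -3)
(-11*(10 + 2) + (-104 + 151)*(103 + 154))*t(-12) = (-11*(10 + 2) + (-104 + 151)*(103 + 154))*(-3) = (-11*12 + 47*257)*(-3) = (-132 + 12079)*(-3) = 11947*(-3) = -35841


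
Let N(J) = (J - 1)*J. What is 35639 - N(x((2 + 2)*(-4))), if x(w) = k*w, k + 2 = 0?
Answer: 34647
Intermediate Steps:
k = -2 (k = -2 + 0 = -2)
x(w) = -2*w
N(J) = J*(-1 + J) (N(J) = (-1 + J)*J = J*(-1 + J))
35639 - N(x((2 + 2)*(-4))) = 35639 - (-2*(2 + 2)*(-4))*(-1 - 2*(2 + 2)*(-4)) = 35639 - (-8*(-4))*(-1 - 8*(-4)) = 35639 - (-2*(-16))*(-1 - 2*(-16)) = 35639 - 32*(-1 + 32) = 35639 - 32*31 = 35639 - 1*992 = 35639 - 992 = 34647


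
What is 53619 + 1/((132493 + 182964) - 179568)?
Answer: 7286232292/135889 ≈ 53619.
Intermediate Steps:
53619 + 1/((132493 + 182964) - 179568) = 53619 + 1/(315457 - 179568) = 53619 + 1/135889 = 7286232292/135889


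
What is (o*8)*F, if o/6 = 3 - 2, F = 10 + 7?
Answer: 816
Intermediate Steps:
F = 17
o = 6 (o = 6*(3 - 2) = 6*1 = 6)
(o*8)*F = (6*8)*17 = 48*17 = 816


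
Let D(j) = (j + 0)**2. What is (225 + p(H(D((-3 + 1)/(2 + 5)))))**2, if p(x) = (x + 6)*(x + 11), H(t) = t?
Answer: 492858757521/5764801 ≈ 85495.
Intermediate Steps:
D(j) = j**2
p(x) = (6 + x)*(11 + x)
(225 + p(H(D((-3 + 1)/(2 + 5)))))**2 = (225 + (66 + (((-3 + 1)/(2 + 5))**2)**2 + 17*((-3 + 1)/(2 + 5))**2))**2 = (225 + (66 + ((-2/7)**2)**2 + 17*(-2/7)**2))**2 = (225 + (66 + (4/49)**2 + 17*(4/49)))**2 = (225 + (66 + 16/2401 + 68/49))**2 = (225 + 161814/2401)**2 = (702039/2401)**2 = 492858757521/5764801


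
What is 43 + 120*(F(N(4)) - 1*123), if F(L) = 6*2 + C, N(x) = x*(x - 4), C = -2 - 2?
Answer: -13757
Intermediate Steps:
C = -4
N(x) = x*(-4 + x)
F(L) = 8 (F(L) = 6*2 - 4 = 12 - 4 = 8)
43 + 120*(F(N(4)) - 1*123) = 43 + 120*(8 - 1*123) = 43 + 120*(8 - 123) = 43 + 120*(-115) = 43 - 13800 = -13757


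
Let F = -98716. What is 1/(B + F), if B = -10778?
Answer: -1/109494 ≈ -9.1329e-6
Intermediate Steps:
1/(B + F) = 1/(-10778 - 98716) = 1/(-109494) = -1/109494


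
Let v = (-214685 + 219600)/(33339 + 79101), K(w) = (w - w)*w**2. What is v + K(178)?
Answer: 983/22488 ≈ 0.043712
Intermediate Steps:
K(w) = 0 (K(w) = 0*w**2 = 0)
v = 983/22488 (v = 4915/112440 = 4915*(1/112440) = 983/22488 ≈ 0.043712)
v + K(178) = 983/22488 + 0 = 983/22488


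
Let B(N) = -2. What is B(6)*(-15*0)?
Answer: 0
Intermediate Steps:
B(6)*(-15*0) = -(-30)*0 = -2*0 = 0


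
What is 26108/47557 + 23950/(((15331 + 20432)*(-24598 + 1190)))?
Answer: 575129475439/1047681090456 ≈ 0.54895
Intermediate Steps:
26108/47557 + 23950/(((15331 + 20432)*(-24598 + 1190))) = 26108*(1/47557) + 23950/((35763*(-23408))) = 26108/47557 + 23950/(-837140304) = 26108/47557 + 23950*(-1/837140304) = 26108/47557 - 11975/418570152 = 575129475439/1047681090456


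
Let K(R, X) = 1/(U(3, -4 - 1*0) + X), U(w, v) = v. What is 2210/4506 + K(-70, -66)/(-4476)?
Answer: 115406951/235303320 ≈ 0.49046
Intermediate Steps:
K(R, X) = 1/(-4 + X) (K(R, X) = 1/((-4 - 1*0) + X) = 1/((-4 + 0) + X) = 1/(-4 + X))
2210/4506 + K(-70, -66)/(-4476) = 2210/4506 + 1/(-4 - 66*(-4476)) = 2210*(1/4506) - 1/4476/(-70) = 1105/2253 - 1/70*(-1/4476) = 1105/2253 + 1/313320 = 115406951/235303320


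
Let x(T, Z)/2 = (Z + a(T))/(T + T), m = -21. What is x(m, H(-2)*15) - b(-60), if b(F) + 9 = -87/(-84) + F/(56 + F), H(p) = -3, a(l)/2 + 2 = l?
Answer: -227/84 ≈ -2.7024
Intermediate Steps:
a(l) = -4 + 2*l
x(T, Z) = (-4 + Z + 2*T)/T (x(T, Z) = 2*((Z + (-4 + 2*T))/(T + T)) = 2*((-4 + Z + 2*T)/((2*T))) = 2*((-4 + Z + 2*T)*(1/(2*T))) = 2*((-4 + Z + 2*T)/(2*T)) = (-4 + Z + 2*T)/T)
b(F) = -223/28 + F/(56 + F) (b(F) = -9 + (-87/(-84) + F/(56 + F)) = -9 + (-87*(-1/84) + F/(56 + F)) = -9 + (29/28 + F/(56 + F)) = -223/28 + F/(56 + F))
x(m, H(-2)*15) - b(-60) = (-4 - 3*15 + 2*(-21))/(-21) - (-12488 - 195*(-60))/(28*(56 - 60)) = -(-4 - 45 - 42)/21 - (-12488 + 11700)/(28*(-4)) = -1/21*(-91) - (-1)*(-788)/(28*4) = 13/3 - 1*197/28 = 13/3 - 197/28 = -227/84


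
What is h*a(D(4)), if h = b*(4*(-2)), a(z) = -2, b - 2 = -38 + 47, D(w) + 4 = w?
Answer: 176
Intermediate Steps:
D(w) = -4 + w
b = 11 (b = 2 + (-38 + 47) = 2 + 9 = 11)
h = -88 (h = 11*(4*(-2)) = 11*(-8) = -88)
h*a(D(4)) = -88*(-2) = 176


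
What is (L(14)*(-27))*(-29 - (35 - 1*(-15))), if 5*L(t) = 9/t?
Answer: 19197/70 ≈ 274.24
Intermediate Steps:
L(t) = 9/(5*t) (L(t) = (9/t)/5 = 9/(5*t))
(L(14)*(-27))*(-29 - (35 - 1*(-15))) = (((9/5)/14)*(-27))*(-29 - (35 - 1*(-15))) = (((9/5)*(1/14))*(-27))*(-29 - (35 + 15)) = ((9/70)*(-27))*(-29 - 1*50) = -243*(-29 - 50)/70 = -243/70*(-79) = 19197/70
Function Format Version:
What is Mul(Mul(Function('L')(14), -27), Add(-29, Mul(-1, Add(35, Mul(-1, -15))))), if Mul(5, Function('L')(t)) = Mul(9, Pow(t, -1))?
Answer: Rational(19197, 70) ≈ 274.24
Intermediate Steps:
Function('L')(t) = Mul(Rational(9, 5), Pow(t, -1)) (Function('L')(t) = Mul(Rational(1, 5), Mul(9, Pow(t, -1))) = Mul(Rational(9, 5), Pow(t, -1)))
Mul(Mul(Function('L')(14), -27), Add(-29, Mul(-1, Add(35, Mul(-1, -15))))) = Mul(Mul(Mul(Rational(9, 5), Pow(14, -1)), -27), Add(-29, Mul(-1, Add(35, Mul(-1, -15))))) = Mul(Mul(Mul(Rational(9, 5), Rational(1, 14)), -27), Add(-29, Mul(-1, Add(35, 15)))) = Mul(Mul(Rational(9, 70), -27), Add(-29, Mul(-1, 50))) = Mul(Rational(-243, 70), Add(-29, -50)) = Mul(Rational(-243, 70), -79) = Rational(19197, 70)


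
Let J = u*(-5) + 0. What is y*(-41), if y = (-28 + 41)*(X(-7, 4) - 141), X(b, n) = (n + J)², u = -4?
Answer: -231855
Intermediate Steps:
J = 20 (J = -4*(-5) + 0 = 20 + 0 = 20)
X(b, n) = (20 + n)² (X(b, n) = (n + 20)² = (20 + n)²)
y = 5655 (y = (-28 + 41)*((20 + 4)² - 141) = 13*(24² - 141) = 13*(576 - 141) = 13*435 = 5655)
y*(-41) = 5655*(-41) = -231855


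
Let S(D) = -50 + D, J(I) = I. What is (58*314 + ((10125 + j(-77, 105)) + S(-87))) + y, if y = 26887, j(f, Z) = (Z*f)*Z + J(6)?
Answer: -793832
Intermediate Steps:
j(f, Z) = 6 + f*Z² (j(f, Z) = (Z*f)*Z + 6 = f*Z² + 6 = 6 + f*Z²)
(58*314 + ((10125 + j(-77, 105)) + S(-87))) + y = (58*314 + ((10125 + (6 - 77*105²)) + (-50 - 87))) + 26887 = (18212 + ((10125 + (6 - 77*11025)) - 137)) + 26887 = (18212 + ((10125 + (6 - 848925)) - 137)) + 26887 = (18212 + ((10125 - 848919) - 137)) + 26887 = (18212 + (-838794 - 137)) + 26887 = (18212 - 838931) + 26887 = -820719 + 26887 = -793832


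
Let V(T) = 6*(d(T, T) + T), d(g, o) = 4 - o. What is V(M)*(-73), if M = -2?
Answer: -1752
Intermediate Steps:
V(T) = 24 (V(T) = 6*((4 - T) + T) = 6*4 = 24)
V(M)*(-73) = 24*(-73) = -1752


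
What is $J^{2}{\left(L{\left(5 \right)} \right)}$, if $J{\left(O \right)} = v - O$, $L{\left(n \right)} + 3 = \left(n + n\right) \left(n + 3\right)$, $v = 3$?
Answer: $5476$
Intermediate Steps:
$L{\left(n \right)} = -3 + 2 n \left(3 + n\right)$ ($L{\left(n \right)} = -3 + \left(n + n\right) \left(n + 3\right) = -3 + 2 n \left(3 + n\right)$)
$J{\left(O \right)} = 3 - O$
$J^{2}{\left(L{\left(5 \right)} \right)} = \left(3 - \left(-3 + 2 \cdot 5^{2} + 6 \cdot 5\right)\right)^{2} = \left(3 - \left(-3 + 2 \cdot 25 + 30\right)\right)^{2} = \left(3 - \left(-3 + 50 + 30\right)\right)^{2} = \left(3 - 77\right)^{2} = \left(-74\right)^{2} = 5476$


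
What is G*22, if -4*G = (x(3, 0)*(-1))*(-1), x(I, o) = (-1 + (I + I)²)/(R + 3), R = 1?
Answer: -385/8 ≈ -48.125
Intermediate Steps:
x(I, o) = -¼ + I² (x(I, o) = (-1 + (I + I)²)/(1 + 3) = (-1 + (2*I)²)/4 = (-1 + 4*I²)*(¼) = -¼ + I²)
G = -35/16 (G = -(-¼ + 3²)*(-1)*(-1)/4 = -(-¼ + 9)*(-1)*(-1)/4 = -(35/4)*(-1)*(-1)/4 = -(-35)*(-1)/16 = -¼*35/4 = -35/16 ≈ -2.1875)
G*22 = -35/16*22 = -385/8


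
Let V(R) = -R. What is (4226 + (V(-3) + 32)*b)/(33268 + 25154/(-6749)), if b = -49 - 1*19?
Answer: 6229327/112250289 ≈ 0.055495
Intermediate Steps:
b = -68 (b = -49 - 19 = -68)
(4226 + (V(-3) + 32)*b)/(33268 + 25154/(-6749)) = (4226 + (-1*(-3) + 32)*(-68))/(33268 + 25154/(-6749)) = (4226 + (3 + 32)*(-68))/(33268 + 25154*(-1/6749)) = (4226 + 35*(-68))/(33268 - 25154/6749) = (4226 - 2380)/(224500578/6749) = 1846*(6749/224500578) = 6229327/112250289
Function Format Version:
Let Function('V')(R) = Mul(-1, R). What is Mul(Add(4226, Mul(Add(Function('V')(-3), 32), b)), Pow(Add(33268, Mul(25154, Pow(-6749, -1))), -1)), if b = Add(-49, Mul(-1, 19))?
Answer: Rational(6229327, 112250289) ≈ 0.055495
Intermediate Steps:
b = -68 (b = Add(-49, -19) = -68)
Mul(Add(4226, Mul(Add(Function('V')(-3), 32), b)), Pow(Add(33268, Mul(25154, Pow(-6749, -1))), -1)) = Mul(Add(4226, Mul(Add(Mul(-1, -3), 32), -68)), Pow(Add(33268, Mul(25154, Pow(-6749, -1))), -1)) = Mul(Add(4226, Mul(Add(3, 32), -68)), Pow(Add(33268, Mul(25154, Rational(-1, 6749))), -1)) = Mul(Add(4226, Mul(35, -68)), Pow(Add(33268, Rational(-25154, 6749)), -1)) = Mul(Add(4226, -2380), Pow(Rational(224500578, 6749), -1)) = Mul(1846, Rational(6749, 224500578)) = Rational(6229327, 112250289)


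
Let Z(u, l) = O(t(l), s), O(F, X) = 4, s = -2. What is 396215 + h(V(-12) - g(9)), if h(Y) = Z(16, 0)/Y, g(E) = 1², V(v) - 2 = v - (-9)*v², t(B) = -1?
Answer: 509136279/1285 ≈ 3.9622e+5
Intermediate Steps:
V(v) = 2 + v + 9*v² (V(v) = 2 + (v - (-9)*v²) = 2 + (v + 9*v²) = 2 + v + 9*v²)
g(E) = 1
Z(u, l) = 4
h(Y) = 4/Y
396215 + h(V(-12) - g(9)) = 396215 + 4/((2 - 12 + 9*(-12)²) - 1*1) = 396215 + 4/((2 - 12 + 9*144) - 1) = 396215 + 4/((2 - 12 + 1296) - 1) = 396215 + 4/(1286 - 1) = 396215 + 4/1285 = 509136279/1285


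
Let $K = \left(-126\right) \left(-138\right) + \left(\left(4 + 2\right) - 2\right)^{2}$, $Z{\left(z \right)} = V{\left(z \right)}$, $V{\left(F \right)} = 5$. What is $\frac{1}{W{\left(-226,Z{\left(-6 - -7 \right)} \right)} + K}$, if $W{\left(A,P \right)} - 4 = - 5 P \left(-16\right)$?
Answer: $\frac{1}{17808} \approx 5.6155 \cdot 10^{-5}$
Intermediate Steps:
$Z{\left(z \right)} = 5$
$W{\left(A,P \right)} = 4 + 80 P$ ($W{\left(A,P \right)} = 4 + - 5 P \left(-16\right) = 4 + 80 P$)
$K = 17404$ ($K = 17388 + \left(6 - 2\right)^{2} = 17388 + 4^{2} = 17388 + 16 = 17404$)
$\frac{1}{W{\left(-226,Z{\left(-6 - -7 \right)} \right)} + K} = \frac{1}{\left(4 + 80 \cdot 5\right) + 17404} = \frac{1}{\left(4 + 400\right) + 17404} = \frac{1}{404 + 17404} = \frac{1}{17808}$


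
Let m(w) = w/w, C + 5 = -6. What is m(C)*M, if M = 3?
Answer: 3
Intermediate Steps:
C = -11 (C = -5 - 6 = -11)
m(w) = 1
m(C)*M = 1*3 = 3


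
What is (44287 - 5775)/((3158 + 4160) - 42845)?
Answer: -38512/35527 ≈ -1.0840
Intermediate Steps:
(44287 - 5775)/((3158 + 4160) - 42845) = 38512/(7318 - 42845) = 38512/(-35527) = 38512*(-1/35527) = -38512/35527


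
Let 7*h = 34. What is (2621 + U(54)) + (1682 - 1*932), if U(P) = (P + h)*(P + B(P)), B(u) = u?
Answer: 68093/7 ≈ 9727.6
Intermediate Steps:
h = 34/7 (h = (⅐)*34 = 34/7 ≈ 4.8571)
U(P) = 2*P*(34/7 + P) (U(P) = (P + 34/7)*(P + P) = (34/7 + P)*(2*P) = 2*P*(34/7 + P))
(2621 + U(54)) + (1682 - 1*932) = (2621 + (2/7)*54*(34 + 7*54)) + (1682 - 1*932) = (2621 + (2/7)*54*(34 + 378)) + (1682 - 932) = (2621 + (2/7)*54*412) + 750 = (2621 + 44496/7) + 750 = 62843/7 + 750 = 68093/7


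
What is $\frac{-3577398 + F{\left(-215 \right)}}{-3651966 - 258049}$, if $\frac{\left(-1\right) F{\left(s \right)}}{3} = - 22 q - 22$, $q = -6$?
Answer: $\frac{3577728}{3910015} \approx 0.91502$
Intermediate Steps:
$F{\left(s \right)} = -330$ ($F{\left(s \right)} = - 3 \left(\left(-22\right) \left(-6\right) - 22\right) = - 3 \left(132 - 22\right) = \left(-3\right) 110 = -330$)
$\frac{-3577398 + F{\left(-215 \right)}}{-3651966 - 258049} = \frac{-3577398 - 330}{-3651966 - 258049} = - \frac{3577728}{-3910015} = \left(-3577728\right) \left(- \frac{1}{3910015}\right) = \frac{3577728}{3910015}$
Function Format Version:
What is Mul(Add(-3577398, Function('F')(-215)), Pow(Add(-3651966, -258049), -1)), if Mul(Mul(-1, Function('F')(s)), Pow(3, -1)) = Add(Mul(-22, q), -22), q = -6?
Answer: Rational(3577728, 3910015) ≈ 0.91502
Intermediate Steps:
Function('F')(s) = -330 (Function('F')(s) = Mul(-3, Add(Mul(-22, -6), -22)) = Mul(-3, Add(132, -22)) = Mul(-3, 110) = -330)
Mul(Add(-3577398, Function('F')(-215)), Pow(Add(-3651966, -258049), -1)) = Mul(Add(-3577398, -330), Pow(Add(-3651966, -258049), -1)) = Mul(-3577728, Pow(-3910015, -1)) = Mul(-3577728, Rational(-1, 3910015)) = Rational(3577728, 3910015)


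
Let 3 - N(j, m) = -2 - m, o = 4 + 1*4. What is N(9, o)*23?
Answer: 299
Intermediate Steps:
o = 8 (o = 4 + 4 = 8)
N(j, m) = 5 + m (N(j, m) = 3 - (-2 - m) = 3 + (2 + m) = 5 + m)
N(9, o)*23 = (5 + 8)*23 = 13*23 = 299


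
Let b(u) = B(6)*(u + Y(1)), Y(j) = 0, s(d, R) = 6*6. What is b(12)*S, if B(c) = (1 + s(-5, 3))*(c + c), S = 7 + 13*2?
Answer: 175824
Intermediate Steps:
S = 33 (S = 7 + 26 = 33)
s(d, R) = 36
B(c) = 74*c (B(c) = (1 + 36)*(c + c) = 37*(2*c) = 74*c)
b(u) = 444*u (b(u) = (74*6)*(u + 0) = 444*u)
b(12)*S = (444*12)*33 = 5328*33 = 175824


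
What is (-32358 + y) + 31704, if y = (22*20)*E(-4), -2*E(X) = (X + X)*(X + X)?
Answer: -14734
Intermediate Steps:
E(X) = -2*X**2 (E(X) = -(X + X)*(X + X)/2 = -2*X*2*X/2 = -2*X**2)
y = -14080 (y = (22*20)*(-2*(-4)**2) = 440*(-2*16) = 440*(-32) = -14080)
(-32358 + y) + 31704 = (-32358 - 14080) + 31704 = -46438 + 31704 = -14734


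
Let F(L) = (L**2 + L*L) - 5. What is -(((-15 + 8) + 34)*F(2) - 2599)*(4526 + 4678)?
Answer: 23175672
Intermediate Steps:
F(L) = -5 + 2*L**2 (F(L) = (L**2 + L**2) - 5 = 2*L**2 - 5 = -5 + 2*L**2)
-(((-15 + 8) + 34)*F(2) - 2599)*(4526 + 4678) = -(((-15 + 8) + 34)*(-5 + 2*2**2) - 2599)*(4526 + 4678) = -((-7 + 34)*(-5 + 2*4) - 2599)*9204 = -(27*(-5 + 8) - 2599)*9204 = -(27*3 - 2599)*9204 = -(81 - 2599)*9204 = -(-2518)*9204 = -1*(-23175672) = 23175672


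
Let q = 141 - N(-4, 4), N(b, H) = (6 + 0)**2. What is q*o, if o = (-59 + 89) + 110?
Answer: 14700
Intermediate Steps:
N(b, H) = 36 (N(b, H) = 6**2 = 36)
q = 105 (q = 141 - 1*36 = 141 - 36 = 105)
o = 140 (o = 30 + 110 = 140)
q*o = 105*140 = 14700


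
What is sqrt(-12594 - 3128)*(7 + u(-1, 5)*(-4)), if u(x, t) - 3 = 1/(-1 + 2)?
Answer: -9*I*sqrt(15722) ≈ -1128.5*I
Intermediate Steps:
u(x, t) = 4 (u(x, t) = 3 + 1/(-1 + 2) = 3 + 1/1 = 3 + 1 = 4)
sqrt(-12594 - 3128)*(7 + u(-1, 5)*(-4)) = sqrt(-12594 - 3128)*(7 + 4*(-4)) = sqrt(-15722)*(7 - 16) = (I*sqrt(15722))*(-9) = -9*I*sqrt(15722)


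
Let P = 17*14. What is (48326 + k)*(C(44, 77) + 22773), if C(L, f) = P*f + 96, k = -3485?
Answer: 1847224995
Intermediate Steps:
P = 238
C(L, f) = 96 + 238*f (C(L, f) = 238*f + 96 = 96 + 238*f)
(48326 + k)*(C(44, 77) + 22773) = (48326 - 3485)*((96 + 238*77) + 22773) = 44841*((96 + 18326) + 22773) = 44841*(18422 + 22773) = 44841*41195 = 1847224995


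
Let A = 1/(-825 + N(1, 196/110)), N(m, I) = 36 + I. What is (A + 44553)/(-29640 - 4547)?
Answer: -1929011186/1480194539 ≈ -1.3032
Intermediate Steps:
A = -55/43297 (A = 1/(-825 + (36 + 196/110)) = 1/(-825 + (36 + 196*(1/110))) = 1/(-825 + (36 + 98/55)) = 1/(-825 + 2078/55) = 1/(-43297/55) = -55/43297 ≈ -0.0012703)
(A + 44553)/(-29640 - 4547) = (-55/43297 + 44553)/(-29640 - 4547) = (1929011186/43297)/(-34187) = (1929011186/43297)*(-1/34187) = -1929011186/1480194539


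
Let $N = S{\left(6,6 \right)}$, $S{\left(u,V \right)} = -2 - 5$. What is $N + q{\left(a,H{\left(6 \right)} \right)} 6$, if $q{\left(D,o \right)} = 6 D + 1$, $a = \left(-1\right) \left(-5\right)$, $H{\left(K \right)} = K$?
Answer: $179$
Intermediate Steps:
$a = 5$
$S{\left(u,V \right)} = -7$
$q{\left(D,o \right)} = 1 + 6 D$
$N = -7$
$N + q{\left(a,H{\left(6 \right)} \right)} 6 = -7 + \left(1 + 6 \cdot 5\right) 6 = -7 + \left(1 + 30\right) 6 = -7 + 31 \cdot 6 = -7 + 186 = 179$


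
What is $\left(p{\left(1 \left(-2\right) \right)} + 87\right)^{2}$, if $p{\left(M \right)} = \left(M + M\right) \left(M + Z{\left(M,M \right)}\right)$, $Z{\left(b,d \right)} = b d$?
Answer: $6241$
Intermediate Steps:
$p{\left(M \right)} = 2 M \left(M + M^{2}\right)$ ($p{\left(M \right)} = \left(M + M\right) \left(M + M M\right) = 2 M \left(M + M^{2}\right)$)
$\left(p{\left(1 \left(-2\right) \right)} + 87\right)^{2} = \left(2 \left(1 \left(-2\right)\right)^{2} \left(1 + 1 \left(-2\right)\right) + 87\right)^{2} = \left(2 \left(-2\right)^{2} \left(1 - 2\right) + 87\right)^{2} = \left(2 \cdot 4 \left(-1\right) + 87\right)^{2} = \left(-8 + 87\right)^{2} = 79^{2} = 6241$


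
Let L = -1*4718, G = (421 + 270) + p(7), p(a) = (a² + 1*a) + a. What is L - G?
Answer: -5472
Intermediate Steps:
p(a) = a² + 2*a (p(a) = (a² + a) + a = (a + a²) + a = a² + 2*a)
G = 754 (G = (421 + 270) + 7*(2 + 7) = 691 + 7*9 = 691 + 63 = 754)
L = -4718
L - G = -4718 - 1*754 = -4718 - 754 = -5472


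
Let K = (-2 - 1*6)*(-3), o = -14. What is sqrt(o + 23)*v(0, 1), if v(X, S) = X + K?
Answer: 72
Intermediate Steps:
K = 24 (K = (-2 - 6)*(-3) = -8*(-3) = 24)
v(X, S) = 24 + X (v(X, S) = X + 24 = 24 + X)
sqrt(o + 23)*v(0, 1) = sqrt(-14 + 23)*(24 + 0) = sqrt(9)*24 = 3*24 = 72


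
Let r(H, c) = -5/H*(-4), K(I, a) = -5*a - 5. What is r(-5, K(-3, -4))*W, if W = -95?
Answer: 380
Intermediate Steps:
K(I, a) = -5 - 5*a
r(H, c) = 20/H
r(-5, K(-3, -4))*W = (20/(-5))*(-95) = (20*(-1/5))*(-95) = -4*(-95) = 380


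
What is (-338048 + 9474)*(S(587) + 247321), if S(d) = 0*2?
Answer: -81263250254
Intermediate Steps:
S(d) = 0
(-338048 + 9474)*(S(587) + 247321) = (-338048 + 9474)*(0 + 247321) = -328574*247321 = -81263250254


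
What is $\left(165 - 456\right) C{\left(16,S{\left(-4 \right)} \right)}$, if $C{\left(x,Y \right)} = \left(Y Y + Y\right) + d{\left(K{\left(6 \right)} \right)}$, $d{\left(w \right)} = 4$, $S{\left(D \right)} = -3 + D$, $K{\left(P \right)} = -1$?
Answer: $-13386$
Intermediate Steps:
$C{\left(x,Y \right)} = 4 + Y + Y^{2}$ ($C{\left(x,Y \right)} = \left(Y Y + Y\right) + 4 = \left(Y^{2} + Y\right) + 4 = \left(Y + Y^{2}\right) + 4 = 4 + Y + Y^{2}$)
$\left(165 - 456\right) C{\left(16,S{\left(-4 \right)} \right)} = \left(165 - 456\right) \left(4 - 7 + \left(-3 - 4\right)^{2}\right) = - 291 \left(4 - 7 + \left(-7\right)^{2}\right) = - 291 \left(4 - 7 + 49\right) = \left(-291\right) 46 = -13386$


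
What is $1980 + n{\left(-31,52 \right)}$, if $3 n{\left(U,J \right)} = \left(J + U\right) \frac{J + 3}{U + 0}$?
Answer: $\frac{60995}{31} \approx 1967.6$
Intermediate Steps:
$n{\left(U,J \right)} = \frac{\left(3 + J\right) \left(J + U\right)}{3 U}$ ($n{\left(U,J \right)} = \frac{\left(J + U\right) \frac{J + 3}{U + 0}}{3} = \frac{\left(J + U\right) \frac{3 + J}{U}}{3} = \frac{\frac{1}{U} \left(3 + J\right) \left(J + U\right)}{3} = \frac{\left(3 + J\right) \left(J + U\right)}{3 U}$)
$1980 + n{\left(-31,52 \right)} = 1980 + \frac{52^{2} + 3 \cdot 52 - 31 \left(3 + 52\right)}{3 \left(-31\right)} = 1980 + \frac{1}{3} \left(- \frac{1}{31}\right) \left(2704 + 156 - 1705\right) = 1980 + \frac{1}{3} \left(- \frac{1}{31}\right) 1155 = 1980 - \frac{385}{31} = \frac{60995}{31}$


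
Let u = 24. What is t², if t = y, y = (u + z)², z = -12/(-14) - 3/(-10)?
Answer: 9616951456641/24010000 ≈ 4.0054e+5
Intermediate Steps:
z = 81/70 (z = -12*(-1/14) - 3*(-⅒) = 6/7 + 3/10 = 81/70 ≈ 1.1571)
y = 3101121/4900 (y = (24 + 81/70)² = (1761/70)² = 3101121/4900 ≈ 632.88)
t = 3101121/4900 ≈ 632.88
t² = (3101121/4900)² = 9616951456641/24010000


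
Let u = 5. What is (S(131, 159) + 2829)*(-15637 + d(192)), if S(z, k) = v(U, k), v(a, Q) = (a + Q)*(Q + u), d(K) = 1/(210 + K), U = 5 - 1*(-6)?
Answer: -193039015757/402 ≈ -4.8020e+8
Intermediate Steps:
U = 11 (U = 5 + 6 = 11)
v(a, Q) = (5 + Q)*(Q + a) (v(a, Q) = (a + Q)*(Q + 5) = (Q + a)*(5 + Q) = (5 + Q)*(Q + a))
S(z, k) = 55 + k² + 16*k (S(z, k) = k² + 5*k + 5*11 + k*11 = k² + 5*k + 55 + 11*k = 55 + k² + 16*k)
(S(131, 159) + 2829)*(-15637 + d(192)) = ((55 + 159² + 16*159) + 2829)*(-15637 + 1/(210 + 192)) = ((55 + 25281 + 2544) + 2829)*(-15637 + 1/402) = (27880 + 2829)*(-15637 + 1/402) = 30709*(-6286073/402) = -193039015757/402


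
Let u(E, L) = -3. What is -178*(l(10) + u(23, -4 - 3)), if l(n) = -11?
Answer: 2492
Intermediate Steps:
-178*(l(10) + u(23, -4 - 3)) = -178*(-11 - 3) = -178*(-14) = 2492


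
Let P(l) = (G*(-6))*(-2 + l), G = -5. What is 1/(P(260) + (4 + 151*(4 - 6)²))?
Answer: 1/8348 ≈ 0.00011979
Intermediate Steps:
P(l) = -60 + 30*l (P(l) = (-5*(-6))*(-2 + l) = 30*(-2 + l) = -60 + 30*l)
1/(P(260) + (4 + 151*(4 - 6)²)) = 1/((-60 + 30*260) + (4 + 151*(4 - 6)²)) = 1/((-60 + 7800) + (4 + 151*(-2)²)) = 1/(7740 + (4 + 151*4)) = 1/(7740 + (4 + 604)) = 1/(7740 + 608) = 1/8348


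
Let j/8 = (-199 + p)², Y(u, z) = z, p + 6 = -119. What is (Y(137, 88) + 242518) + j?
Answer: 1082414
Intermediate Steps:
p = -125 (p = -6 - 119 = -125)
j = 839808 (j = 8*(-199 - 125)² = 8*(-324)² = 8*104976 = 839808)
(Y(137, 88) + 242518) + j = (88 + 242518) + 839808 = 242606 + 839808 = 1082414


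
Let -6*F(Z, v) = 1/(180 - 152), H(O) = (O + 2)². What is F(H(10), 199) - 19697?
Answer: -3309097/168 ≈ -19697.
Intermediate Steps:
H(O) = (2 + O)²
F(Z, v) = -1/168 (F(Z, v) = -1/(6*(180 - 152)) = -⅙/28 = -⅙*1/28 = -1/168)
F(H(10), 199) - 19697 = -1/168 - 19697 = -3309097/168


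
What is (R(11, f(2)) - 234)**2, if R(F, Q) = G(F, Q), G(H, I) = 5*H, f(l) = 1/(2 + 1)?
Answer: 32041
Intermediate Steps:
f(l) = 1/3
R(F, Q) = 5*F
(R(11, f(2)) - 234)**2 = (5*11 - 234)**2 = (55 - 234)**2 = (-179)**2 = 32041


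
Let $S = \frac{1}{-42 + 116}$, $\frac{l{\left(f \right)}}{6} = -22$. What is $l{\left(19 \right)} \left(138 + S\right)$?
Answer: $- \frac{674058}{37} \approx -18218.0$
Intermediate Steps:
$l{\left(f \right)} = -132$ ($l{\left(f \right)} = 6 \left(-22\right) = -132$)
$S = \frac{1}{74} \approx 0.013514$
$l{\left(19 \right)} \left(138 + S\right) = - 132 \left(138 + \frac{1}{74}\right) = \left(-132\right) \frac{10213}{74} = - \frac{674058}{37}$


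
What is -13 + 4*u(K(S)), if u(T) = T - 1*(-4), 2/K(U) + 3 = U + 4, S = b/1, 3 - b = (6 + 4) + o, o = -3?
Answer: ⅓ ≈ 0.33333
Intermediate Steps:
b = -4 (b = 3 - ((6 + 4) - 3) = 3 - (10 - 3) = 3 - 1*7 = 3 - 7 = -4)
S = -4 (S = -4/1 = -4*1 = -4)
K(U) = 2/(1 + U) (K(U) = 2/(-3 + (U + 4)) = 2/(-3 + (4 + U)) = 2/(1 + U))
u(T) = 4 + T (u(T) = T + 4 = 4 + T)
-13 + 4*u(K(S)) = -13 + 4*(4 + 2/(1 - 4)) = -13 + 4*(4 + 2/(-3)) = -13 + 4*(4 + 2*(-⅓)) = -13 + 4*(4 - ⅔) = -13 + 4*(10/3) = -13 + 40/3 = ⅓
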